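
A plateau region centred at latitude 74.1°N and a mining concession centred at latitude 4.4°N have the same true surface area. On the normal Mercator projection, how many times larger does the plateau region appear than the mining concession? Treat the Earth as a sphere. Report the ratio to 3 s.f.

13.2

Mercator is conformal with k = sec φ, so areal scale = k² = sec²φ.
At 74.1°: sec²(74.1°) = 1/0.2740² = 13.32.
At 4.4°: sec²(4.4°) = 1/0.9971² = 1.006.
Ratio = 13.32/1.006 = cos²(4.4°)/cos²(74.1°) ≈ 13.2.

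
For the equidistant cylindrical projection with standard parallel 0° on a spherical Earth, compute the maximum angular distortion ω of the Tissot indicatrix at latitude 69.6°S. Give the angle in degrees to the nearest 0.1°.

In the plate carrée (x = Rλ, y = Rφ), meridians are true-scale (h = 1) and parallels are stretched by k = sec φ.
At 69.6°: h = 1.000, k = 2.869; principal scales a = 2.869, b = 1.000.
sin(ω/2) = (a − b)/(a + b) = 1.869/3.869 = 0.4831, so ω = 2 arcsin(0.4831) ≈ 57.8°.

57.8°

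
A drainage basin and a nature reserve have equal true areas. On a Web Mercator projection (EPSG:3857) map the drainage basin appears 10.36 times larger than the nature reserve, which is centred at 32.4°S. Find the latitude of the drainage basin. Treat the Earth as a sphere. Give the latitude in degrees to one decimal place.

On Mercator, (apparent₁)/(apparent₂) = sec²φ₁ / sec²φ₂ when true areas are equal.
cos²φ₂ / cos²φ₁ = 10.36  ⇒  cos φ₁ = cos 32.4° / √10.36 = 0.8443/3.219 = 0.2623.
φ₁ = arccos(0.2623) ≈ 74.8°.

74.8°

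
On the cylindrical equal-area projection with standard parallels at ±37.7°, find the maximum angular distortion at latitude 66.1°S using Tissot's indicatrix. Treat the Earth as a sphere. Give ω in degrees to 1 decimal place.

71.5°

A cylindrical equal-area projection with standard parallel φ₀ has meridian scale h = cos φ / cos φ₀ and parallel scale k = cos φ₀ / cos φ (so areas are preserved, h·k = 1).
At 66.1°: h = 0.5120, k = 1.953; principal scales a = 1.953, b = 0.5120.
sin(ω/2) = (a − b)/(a + b) = 1.441/2.465 = 0.5845, so ω = 2 arcsin(0.5845) ≈ 71.5°.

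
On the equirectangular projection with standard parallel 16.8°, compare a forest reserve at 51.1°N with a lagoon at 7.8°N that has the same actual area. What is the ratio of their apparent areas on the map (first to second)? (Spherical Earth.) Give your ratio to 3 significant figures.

1.58

With standard parallel φ₀ = 16.8°, the equirectangular projection gives x = Rλ cos φ₀, y = Rφ, so h = 1 and k = cos 16.8° / cos φ.
Areal scale at 51.1°: h·k = 1.000 × 1.524 = 1.524.
Areal scale at 7.8°: h·k = 1.000 × 0.9663 = 0.9663.
Ratio = 1.524/0.9663 ≈ 1.58.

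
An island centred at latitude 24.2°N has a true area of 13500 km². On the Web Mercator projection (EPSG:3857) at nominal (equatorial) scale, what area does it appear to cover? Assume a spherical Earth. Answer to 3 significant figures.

The Mercator projection is conformal; its linear scale factor is the same in every direction and equals sec φ = 1/cos φ.
Areal scale = k² = sec²φ = 1/cos²(24.2°) = 1/0.9121² = 1.202.
Apparent area = 13500 × 1.202 ≈ 16200 km².

16200 km²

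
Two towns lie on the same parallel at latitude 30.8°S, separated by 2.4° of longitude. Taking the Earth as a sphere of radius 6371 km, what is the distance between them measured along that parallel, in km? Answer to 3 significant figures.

229 km

Arc length along a parallel = R cos φ · Δλ (with Δλ in radians).
= 6371 × cos 30.8° × (2.4° × π/180) = 6371 × 0.8590 × 0.04189 ≈ 229 km.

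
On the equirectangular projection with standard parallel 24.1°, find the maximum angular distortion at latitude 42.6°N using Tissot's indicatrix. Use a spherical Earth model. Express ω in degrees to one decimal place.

The equidistant cylindrical projection with φ₀ = 24.1° has h = 1 (meridians true) and k = cos φ₀ / cos φ along parallels.
At 42.6°: h = 1.000, k = 1.240; principal scales a = 1.240, b = 1.000.
sin(ω/2) = (a − b)/(a + b) = 0.2401/2.240 = 0.1072, so ω = 2 arcsin(0.1072) ≈ 12.3°.

12.3°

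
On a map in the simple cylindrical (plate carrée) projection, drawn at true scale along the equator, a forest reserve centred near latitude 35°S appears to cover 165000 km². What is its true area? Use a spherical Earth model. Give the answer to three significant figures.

135000 km²

For the equirectangular projection with φ₀ = 0 (plate carrée), h = 1 along meridians and k = sec φ along parallels.
Areal scale = h·k = 1 × sec φ; at 35°, h = 1.000, k = 1.221, so h·k = 1.221.
True area = apparent / (areal scale) = 165000 / 1.221 ≈ 135000 km².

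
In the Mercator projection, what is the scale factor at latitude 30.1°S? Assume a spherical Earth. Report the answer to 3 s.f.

1.16

Mercator is conformal, so the point scale is isotropic: h = k = sec φ = 1/cos φ.
k = 1/cos 30.1° = 1/0.8652 = 1.156.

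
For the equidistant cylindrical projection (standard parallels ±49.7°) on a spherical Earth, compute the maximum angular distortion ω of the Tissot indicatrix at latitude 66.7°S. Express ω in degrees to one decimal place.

27.9°

The equidistant cylindrical projection with φ₀ = 49.7° has h = 1 (meridians true) and k = cos φ₀ / cos φ along parallels.
At 66.7°: h = 1.000, k = 1.635; principal scales a = 1.635, b = 1.000.
sin(ω/2) = (a − b)/(a + b) = 0.6352/2.635 = 0.2410, so ω = 2 arcsin(0.2410) ≈ 27.9°.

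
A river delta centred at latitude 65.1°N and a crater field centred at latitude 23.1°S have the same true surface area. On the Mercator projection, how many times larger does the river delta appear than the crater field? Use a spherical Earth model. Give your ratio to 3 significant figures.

4.77

On Mercator, area is exaggerated by sec²φ = 1/cos²φ.
At 65.1°: sec²(65.1°) = 1/0.4210² = 5.641.
At 23.1°: sec²(23.1°) = 1/0.9198² = 1.182.
Ratio = 5.641/1.182 = cos²(23.1°)/cos²(65.1°) ≈ 4.77.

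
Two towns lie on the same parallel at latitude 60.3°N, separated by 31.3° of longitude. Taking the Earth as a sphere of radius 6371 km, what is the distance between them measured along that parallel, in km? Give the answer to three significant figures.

1720 km

Arc length along a parallel = R cos φ · Δλ (with Δλ in radians).
= 6371 × cos 60.3° × (31.3° × π/180) = 6371 × 0.4955 × 0.5463 ≈ 1720 km.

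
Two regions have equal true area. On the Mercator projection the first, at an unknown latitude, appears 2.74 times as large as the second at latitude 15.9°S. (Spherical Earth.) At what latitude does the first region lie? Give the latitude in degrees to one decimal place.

54.5°

Mercator areal scale is sec²φ, so apparent-area ratio = sec²φ₁ / sec²φ₂ = cos²φ₂ / cos²φ₁.
cos²φ₂ / cos²φ₁ = 2.74  ⇒  cos φ₁ = cos 15.9° / √2.74 = 0.9617/1.655 = 0.5810.
φ₁ = arccos(0.5810) ≈ 54.5°.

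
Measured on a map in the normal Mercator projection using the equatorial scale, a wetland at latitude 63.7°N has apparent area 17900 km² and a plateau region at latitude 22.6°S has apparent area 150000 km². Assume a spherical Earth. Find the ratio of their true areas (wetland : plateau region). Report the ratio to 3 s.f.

On Mercator the areal scale is sec²φ, so true area = apparent × cos²φ.
True area of wetland: 17900 × cos²(63.7°) = 17900 × 0.1963 = 3514 km².
True area of plateau region: 150000 × cos²(22.6°) = 150000 × 0.8523 = 127800 km².
Ratio = 3514 / 127800 ≈ 0.0275.

0.0275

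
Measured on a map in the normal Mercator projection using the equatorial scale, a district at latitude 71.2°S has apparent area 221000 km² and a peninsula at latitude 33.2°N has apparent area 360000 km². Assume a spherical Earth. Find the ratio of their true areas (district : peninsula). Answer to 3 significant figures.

0.0911

On Mercator the areal scale is sec²φ, so true area = apparent × cos²φ.
True area of district: 221000 × cos²(71.2°) = 221000 × 0.1039 = 22950 km².
True area of peninsula: 360000 × cos²(33.2°) = 360000 × 0.7002 = 252100 km².
Ratio = 22950 / 252100 ≈ 0.0911.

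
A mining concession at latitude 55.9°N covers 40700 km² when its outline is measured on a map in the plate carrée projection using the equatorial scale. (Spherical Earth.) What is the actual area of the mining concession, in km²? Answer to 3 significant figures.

22800 km²

For the equirectangular projection with φ₀ = 0 (plate carrée), h = 1 along meridians and k = sec φ along parallels.
Areal scale = h·k = 1 × sec φ; at 55.9°, h = 1.000, k = 1.784, so h·k = 1.784.
True area = apparent / (areal scale) = 40700 / 1.784 ≈ 22800 km².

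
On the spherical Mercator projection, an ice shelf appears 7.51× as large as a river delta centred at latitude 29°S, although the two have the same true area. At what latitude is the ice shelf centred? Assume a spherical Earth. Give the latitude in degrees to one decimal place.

Mercator areal scale is sec²φ, so apparent-area ratio = sec²φ₁ / sec²φ₂ = cos²φ₂ / cos²φ₁.
cos²φ₂ / cos²φ₁ = 7.51  ⇒  cos φ₁ = cos 29° / √7.51 = 0.8746/2.740 = 0.3192.
φ₁ = arccos(0.3192) ≈ 71.4°.

71.4°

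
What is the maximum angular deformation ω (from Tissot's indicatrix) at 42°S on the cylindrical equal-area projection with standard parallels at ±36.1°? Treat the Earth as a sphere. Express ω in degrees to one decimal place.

A cylindrical equal-area projection with standard parallel φ₀ has meridian scale h = cos φ / cos φ₀ and parallel scale k = cos φ₀ / cos φ (so areas are preserved, h·k = 1).
At 42°: h = 0.9197, k = 1.087; principal scales a = 1.087, b = 0.9197.
sin(ω/2) = (a − b)/(a + b) = 0.1675/2.007 = 0.08346, so ω = 2 arcsin(0.08346) ≈ 9.6°.

9.6°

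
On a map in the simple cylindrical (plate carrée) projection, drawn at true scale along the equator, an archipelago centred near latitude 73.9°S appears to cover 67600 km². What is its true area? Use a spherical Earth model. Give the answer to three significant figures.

In the plate carrée (x = Rλ, y = Rφ), meridians are true-scale (h = 1) and parallels are stretched by k = sec φ.
Areal scale = h·k = 1 × sec φ; at 73.9°, h = 1.000, k = 3.606, so h·k = 3.606.
True area = apparent / (areal scale) = 67600 / 3.606 ≈ 18700 km².

18700 km²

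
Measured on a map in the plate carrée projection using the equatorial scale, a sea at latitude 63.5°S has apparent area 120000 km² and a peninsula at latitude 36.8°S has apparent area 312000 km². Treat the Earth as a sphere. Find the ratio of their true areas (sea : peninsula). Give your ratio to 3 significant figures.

Plate carrée has h = 1 and k = sec φ, giving areal scale sec φ; true area = (apparent area) · cos φ.
True area of sea: 120000 × cos(63.5°) = 120000 × 0.4462 = 53540 km².
True area of peninsula: 312000 × cos(36.8°) = 312000 × 0.8007 = 249800 km².
Ratio = 53540 / 249800 ≈ 0.214.

0.214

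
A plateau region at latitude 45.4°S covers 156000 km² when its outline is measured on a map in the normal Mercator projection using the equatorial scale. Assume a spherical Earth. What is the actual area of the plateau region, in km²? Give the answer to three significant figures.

76900 km²

The Mercator projection is conformal; its linear scale factor is the same in every direction and equals sec φ = 1/cos φ.
Areal scale = k² = sec²φ = 1/cos²(45.4°) = 1/0.7022² = 2.028.
True area = apparent / (areal scale) = 156000 / 2.028 ≈ 76900 km².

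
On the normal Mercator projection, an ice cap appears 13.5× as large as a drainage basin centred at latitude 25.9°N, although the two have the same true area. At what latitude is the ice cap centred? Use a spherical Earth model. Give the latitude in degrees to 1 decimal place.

75.8°

For equal true areas on Mercator, apparent areas scale as sec²φ, so the ratio is cos²φ₂ / cos²φ₁.
cos²φ₂ / cos²φ₁ = 13.5  ⇒  cos φ₁ = cos 25.9° / √13.5 = 0.8996/3.674 = 0.2448.
φ₁ = arccos(0.2448) ≈ 75.8°.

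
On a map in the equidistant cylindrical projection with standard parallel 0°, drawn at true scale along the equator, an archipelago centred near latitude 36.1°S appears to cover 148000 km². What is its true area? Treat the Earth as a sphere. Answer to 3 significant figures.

120000 km²

For the equirectangular projection with φ₀ = 0 (plate carrée), h = 1 along meridians and k = sec φ along parallels.
Areal scale = h·k = 1 × sec φ; at 36.1°, h = 1.000, k = 1.238, so h·k = 1.238.
True area = apparent / (areal scale) = 148000 / 1.238 ≈ 120000 km².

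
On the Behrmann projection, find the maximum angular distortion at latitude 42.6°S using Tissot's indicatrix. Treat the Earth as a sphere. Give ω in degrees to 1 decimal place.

Behrmann is a cylindrical equal-area projection with standard parallels at ±30°. A cylindrical equal-area projection with standard parallel φ₀ has meridian scale h = cos φ / cos φ₀ and parallel scale k = cos φ₀ / cos φ (so areas are preserved, h·k = 1).
At 42.6°: h = 0.8500, k = 1.177; principal scales a = 1.177, b = 0.8500.
sin(ω/2) = (a − b)/(a + b) = 0.3265/2.026 = 0.1611, so ω = 2 arcsin(0.1611) ≈ 18.5°.

18.5°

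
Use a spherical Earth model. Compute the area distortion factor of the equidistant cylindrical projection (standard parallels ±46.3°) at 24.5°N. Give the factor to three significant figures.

In the equirectangular projection with standard parallel φ₀ = 46.3° (x = Rλ cos φ₀, y = Rφ), meridians are true-scale (h = 1) and the parallel scale is k = cos φ₀ / cos φ.
Areal scale = h·k = 1 × cos φ₀ / cos φ; at 24.5°, h = 1.000, k = 0.7592, so h·k = 0.7592.

0.759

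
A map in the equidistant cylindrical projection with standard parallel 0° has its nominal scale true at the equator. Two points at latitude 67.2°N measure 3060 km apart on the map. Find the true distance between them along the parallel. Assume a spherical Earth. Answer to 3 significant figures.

In the plate carrée (x = Rλ, y = Rφ), meridians are true-scale (h = 1) and parallels are stretched by k = sec φ.
Along the parallel at 67.2°, map distances are exaggerated by k = sec 67.2° = 2.581.
True distance = 3060 / 2.581 = 3060 × cos 67.2° ≈ 1190 km.

1190 km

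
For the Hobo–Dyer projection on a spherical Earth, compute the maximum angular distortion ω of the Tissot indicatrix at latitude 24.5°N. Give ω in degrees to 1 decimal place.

Hobo–Dyer is a cylindrical equal-area projection with standard parallels at ±37.5°. A cylindrical equal-area projection with standard parallel φ₀ has meridian scale h = cos φ / cos φ₀ and parallel scale k = cos φ₀ / cos φ (so areas are preserved, h·k = 1).
At 24.5°: h = 1.147, k = 0.8719; principal scales a = 1.147, b = 0.8719.
sin(ω/2) = (a − b)/(a + b) = 0.2751/2.019 = 0.1363, so ω = 2 arcsin(0.1363) ≈ 15.7°.

15.7°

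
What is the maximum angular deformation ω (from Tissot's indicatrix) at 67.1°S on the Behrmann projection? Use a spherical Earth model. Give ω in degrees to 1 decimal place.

83.2°

The Behrmann projection is cylindrical equal-area with φ₀ = 30°. For cylindrical equal-area with standard parallel φ₀, h = cos φ / cos φ₀ and k = cos φ₀ / cos φ, so h·k = 1.
At 67.1°: h = 0.4493, k = 2.226; principal scales a = 2.226, b = 0.4493.
sin(ω/2) = (a − b)/(a + b) = 1.776/2.675 = 0.6640, so ω = 2 arcsin(0.6640) ≈ 83.2°.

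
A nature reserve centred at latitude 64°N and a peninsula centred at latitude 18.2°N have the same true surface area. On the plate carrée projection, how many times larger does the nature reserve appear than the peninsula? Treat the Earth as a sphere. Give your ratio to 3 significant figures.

2.17

In the plate carrée (x = Rλ, y = Rφ), meridians are true-scale (h = 1) and parallels are stretched by k = sec φ.
Areal scale at 64°: h·k = 1.000 × 2.281 = 2.281.
Areal scale at 18.2°: h·k = 1.000 × 1.053 = 1.053.
Ratio = 2.281/1.053 ≈ 2.17.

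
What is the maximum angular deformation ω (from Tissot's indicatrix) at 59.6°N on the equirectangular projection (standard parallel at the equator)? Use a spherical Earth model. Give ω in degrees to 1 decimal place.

38.3°

Plate carrée maps x = Rλ, y = Rφ. The meridian scale is h = 1 and the parallel scale is k = 1/cos φ = sec φ.
At 59.6°: h = 1.000, k = 1.976; principal scales a = 1.976, b = 1.000.
sin(ω/2) = (a − b)/(a + b) = 0.9762/2.976 = 0.3280, so ω = 2 arcsin(0.3280) ≈ 38.3°.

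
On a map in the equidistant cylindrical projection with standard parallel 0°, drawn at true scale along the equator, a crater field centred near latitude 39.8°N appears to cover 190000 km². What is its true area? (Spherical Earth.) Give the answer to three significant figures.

Plate carrée maps x = Rλ, y = Rφ. The meridian scale is h = 1 and the parallel scale is k = 1/cos φ = sec φ.
Areal scale = h·k = 1 × sec φ; at 39.8°, h = 1.000, k = 1.302, so h·k = 1.302.
True area = apparent / (areal scale) = 190000 / 1.302 ≈ 146000 km².

146000 km²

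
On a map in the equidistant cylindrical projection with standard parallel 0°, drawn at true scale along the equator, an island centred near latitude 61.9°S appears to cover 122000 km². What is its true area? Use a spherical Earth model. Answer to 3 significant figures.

In the plate carrée (x = Rλ, y = Rφ), meridians are true-scale (h = 1) and parallels are stretched by k = sec φ.
Areal scale = h·k = 1 × sec φ; at 61.9°, h = 1.000, k = 2.123, so h·k = 2.123.
True area = apparent / (areal scale) = 122000 / 2.123 ≈ 57500 km².

57500 km²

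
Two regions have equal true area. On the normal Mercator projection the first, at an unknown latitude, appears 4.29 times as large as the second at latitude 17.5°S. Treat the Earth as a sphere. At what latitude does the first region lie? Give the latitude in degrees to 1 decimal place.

62.6°

Mercator areal scale is sec²φ, so apparent-area ratio = sec²φ₁ / sec²φ₂ = cos²φ₂ / cos²φ₁.
cos²φ₂ / cos²φ₁ = 4.29  ⇒  cos φ₁ = cos 17.5° / √4.29 = 0.9537/2.071 = 0.4605.
φ₁ = arccos(0.4605) ≈ 62.6°.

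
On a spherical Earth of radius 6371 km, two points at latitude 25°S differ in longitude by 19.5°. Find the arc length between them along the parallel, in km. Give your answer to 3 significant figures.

1970 km

Arc length along a parallel = R cos φ · Δλ (with Δλ in radians).
= 6371 × cos 25° × (19.5° × π/180) = 6371 × 0.9063 × 0.3403 ≈ 1970 km.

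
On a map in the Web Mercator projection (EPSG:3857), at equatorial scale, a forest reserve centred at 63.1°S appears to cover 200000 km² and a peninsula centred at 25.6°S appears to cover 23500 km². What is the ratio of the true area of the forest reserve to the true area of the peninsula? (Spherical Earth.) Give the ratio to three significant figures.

Since Mercator area scale is 1/cos²φ, the true area equals the apparent area multiplied by cos²φ.
True area of forest reserve: 200000 × cos²(63.1°) = 200000 × 0.2047 = 40940 km².
True area of peninsula: 23500 × cos²(25.6°) = 23500 × 0.8133 = 19110 km².
Ratio = 40940 / 19110 ≈ 2.14.

2.14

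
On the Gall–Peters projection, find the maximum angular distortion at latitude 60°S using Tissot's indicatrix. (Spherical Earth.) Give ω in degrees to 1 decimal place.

38.9°

The Gall–Peters projection is cylindrical equal-area with φ₀ = 45°. A cylindrical equal-area projection with standard parallel φ₀ has meridian scale h = cos φ / cos φ₀ and parallel scale k = cos φ₀ / cos φ (so areas are preserved, h·k = 1).
At 60°: h = 0.7071, k = 1.414; principal scales a = 1.414, b = 0.7071.
sin(ω/2) = (a − b)/(a + b) = 0.7071/2.121 = 0.3333, so ω = 2 arcsin(0.3333) ≈ 38.9°.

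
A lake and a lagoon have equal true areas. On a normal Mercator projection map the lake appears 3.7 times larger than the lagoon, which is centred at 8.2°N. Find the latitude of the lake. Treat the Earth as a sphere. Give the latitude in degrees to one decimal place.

59.0°

Mercator areal scale is sec²φ, so apparent-area ratio = sec²φ₁ / sec²φ₂ = cos²φ₂ / cos²φ₁.
cos²φ₂ / cos²φ₁ = 3.7  ⇒  cos φ₁ = cos 8.2° / √3.7 = 0.9898/1.924 = 0.5146.
φ₁ = arccos(0.5146) ≈ 59.0°.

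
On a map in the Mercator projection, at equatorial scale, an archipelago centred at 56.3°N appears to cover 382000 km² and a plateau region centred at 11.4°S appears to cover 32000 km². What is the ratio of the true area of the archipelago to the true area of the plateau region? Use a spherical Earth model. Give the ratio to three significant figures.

3.82

On Mercator the areal scale is sec²φ, so true area = apparent × cos²φ.
True area of archipelago: 382000 × cos²(56.3°) = 382000 × 0.3079 = 117600 km².
True area of plateau region: 32000 × cos²(11.4°) = 32000 × 0.9609 = 30750 km².
Ratio = 117600 / 30750 ≈ 3.82.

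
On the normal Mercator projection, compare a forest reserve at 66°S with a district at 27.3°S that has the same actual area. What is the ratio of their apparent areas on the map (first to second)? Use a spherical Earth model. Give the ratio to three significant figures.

4.77

Mercator is conformal with k = sec φ, so areal scale = k² = sec²φ.
At 66°: sec²(66°) = 1/0.4067² = 6.045.
At 27.3°: sec²(27.3°) = 1/0.8886² = 1.266.
Ratio = 6.045/1.266 = cos²(27.3°)/cos²(66°) ≈ 4.77.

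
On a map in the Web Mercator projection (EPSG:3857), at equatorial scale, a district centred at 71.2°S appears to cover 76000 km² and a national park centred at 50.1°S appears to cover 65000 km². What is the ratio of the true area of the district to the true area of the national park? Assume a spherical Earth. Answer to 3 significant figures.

0.295

On Mercator the areal scale is sec²φ, so true area = apparent × cos²φ.
True area of district: 76000 × cos²(71.2°) = 76000 × 0.1039 = 7893 km².
True area of national park: 65000 × cos²(50.1°) = 65000 × 0.4115 = 26740 km².
Ratio = 7893 / 26740 ≈ 0.295.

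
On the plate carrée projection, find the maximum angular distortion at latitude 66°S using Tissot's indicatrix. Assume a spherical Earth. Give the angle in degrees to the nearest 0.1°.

Plate carrée maps x = Rλ, y = Rφ. The meridian scale is h = 1 and the parallel scale is k = 1/cos φ = sec φ.
At 66°: h = 1.000, k = 2.459; principal scales a = 2.459, b = 1.000.
sin(ω/2) = (a − b)/(a + b) = 1.459/3.459 = 0.4217, so ω = 2 arcsin(0.4217) ≈ 49.9°.

49.9°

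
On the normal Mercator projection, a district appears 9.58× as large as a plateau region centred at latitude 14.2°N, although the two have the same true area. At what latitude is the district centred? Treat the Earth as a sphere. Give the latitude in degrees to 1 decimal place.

On Mercator, (apparent₁)/(apparent₂) = sec²φ₁ / sec²φ₂ when true areas are equal.
cos²φ₂ / cos²φ₁ = 9.58  ⇒  cos φ₁ = cos 14.2° / √9.58 = 0.9694/3.095 = 0.3132.
φ₁ = arccos(0.3132) ≈ 71.7°.

71.7°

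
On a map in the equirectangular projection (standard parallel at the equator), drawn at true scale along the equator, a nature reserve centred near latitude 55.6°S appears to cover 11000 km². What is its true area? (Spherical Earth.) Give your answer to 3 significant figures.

Plate carrée maps x = Rλ, y = Rφ. The meridian scale is h = 1 and the parallel scale is k = 1/cos φ = sec φ.
Areal scale = h·k = 1 × sec φ; at 55.6°, h = 1.000, k = 1.770, so h·k = 1.770.
True area = apparent / (areal scale) = 11000 / 1.770 ≈ 6210 km².

6210 km²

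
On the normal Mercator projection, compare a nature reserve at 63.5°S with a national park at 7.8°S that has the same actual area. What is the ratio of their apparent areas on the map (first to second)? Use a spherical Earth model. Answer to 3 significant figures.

4.93

On Mercator, area is exaggerated by sec²φ = 1/cos²φ.
At 63.5°: sec²(63.5°) = 1/0.4462² = 5.023.
At 7.8°: sec²(7.8°) = 1/0.9907² = 1.019.
Ratio = 5.023/1.019 = cos²(7.8°)/cos²(63.5°) ≈ 4.93.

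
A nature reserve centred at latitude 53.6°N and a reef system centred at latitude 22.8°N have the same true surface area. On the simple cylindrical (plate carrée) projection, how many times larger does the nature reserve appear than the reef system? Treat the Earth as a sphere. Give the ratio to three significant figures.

Plate carrée maps x = Rλ, y = Rφ. The meridian scale is h = 1 and the parallel scale is k = 1/cos φ = sec φ.
Areal scale at 53.6°: h·k = 1.000 × 1.685 = 1.685.
Areal scale at 22.8°: h·k = 1.000 × 1.085 = 1.085.
Ratio = 1.685/1.085 ≈ 1.55.

1.55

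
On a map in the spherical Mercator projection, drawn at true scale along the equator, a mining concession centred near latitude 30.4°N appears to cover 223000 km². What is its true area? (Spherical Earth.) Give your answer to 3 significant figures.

For Mercator, h = k = sec φ (a conformal cylindrical projection has a single point scale, 1/cos φ).
Areal scale = k² = sec²φ = 1/cos²(30.4°) = 1/0.8625² = 1.344.
True area = apparent / (areal scale) = 223000 / 1.344 ≈ 166000 km².

166000 km²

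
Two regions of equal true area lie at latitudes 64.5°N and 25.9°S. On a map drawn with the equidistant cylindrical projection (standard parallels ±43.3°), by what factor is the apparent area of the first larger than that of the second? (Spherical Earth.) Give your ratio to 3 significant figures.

In the equirectangular projection with standard parallel φ₀ = 43.3° (x = Rλ cos φ₀, y = Rφ), meridians are true-scale (h = 1) and the parallel scale is k = cos φ₀ / cos φ.
Areal scale at 64.5°: h·k = 1.000 × 1.690 = 1.690.
Areal scale at 25.9°: h·k = 1.000 × 0.8090 = 0.8090.
Ratio = 1.690/0.8090 ≈ 2.09.

2.09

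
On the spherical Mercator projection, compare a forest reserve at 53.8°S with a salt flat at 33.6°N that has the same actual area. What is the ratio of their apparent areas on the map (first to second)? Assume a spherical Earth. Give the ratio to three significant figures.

Mercator is conformal with k = sec φ, so areal scale = k² = sec²φ.
At 53.8°: sec²(53.8°) = 1/0.5906² = 2.867.
At 33.6°: sec²(33.6°) = 1/0.8329² = 1.441.
Ratio = 2.867/1.441 = cos²(33.6°)/cos²(53.8°) ≈ 1.99.

1.99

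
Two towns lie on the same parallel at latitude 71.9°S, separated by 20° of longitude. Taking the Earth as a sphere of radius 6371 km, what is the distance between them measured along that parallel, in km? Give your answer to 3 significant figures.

691 km

Arc length along a parallel = R cos φ · Δλ (with Δλ in radians).
= 6371 × cos 71.9° × (20° × π/180) = 6371 × 0.3107 × 0.3491 ≈ 691 km.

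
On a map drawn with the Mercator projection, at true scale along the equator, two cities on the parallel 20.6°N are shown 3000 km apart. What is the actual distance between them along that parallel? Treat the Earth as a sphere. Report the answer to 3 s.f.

Mercator is conformal, so the point scale is isotropic: h = k = sec φ = 1/cos φ.
Along the parallel at 20.6°, map distances are exaggerated by k = sec 20.6° = 1.068.
True distance = 3000 / 1.068 = 3000 × cos 20.6° ≈ 2810 km.

2810 km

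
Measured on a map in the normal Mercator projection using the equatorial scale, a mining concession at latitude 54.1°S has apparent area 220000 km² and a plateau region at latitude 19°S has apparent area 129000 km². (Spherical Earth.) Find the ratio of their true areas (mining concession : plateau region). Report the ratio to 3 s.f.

0.656

Mercator's areal exaggeration is sec²φ; hence true area = (apparent area) · cos²φ.
True area of mining concession: 220000 × cos²(54.1°) = 220000 × 0.3438 = 75640 km².
True area of plateau region: 129000 × cos²(19°) = 129000 × 0.8940 = 115300 km².
Ratio = 75640 / 115300 ≈ 0.656.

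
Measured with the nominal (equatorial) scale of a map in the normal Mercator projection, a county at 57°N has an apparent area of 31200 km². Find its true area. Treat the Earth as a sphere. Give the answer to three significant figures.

Mercator is conformal, so the point scale is isotropic: h = k = sec φ = 1/cos φ.
Areal scale = k² = sec²φ = 1/cos²(57°) = 1/0.5446² = 3.371.
True area = apparent / (areal scale) = 31200 / 3.371 ≈ 9250 km².

9250 km²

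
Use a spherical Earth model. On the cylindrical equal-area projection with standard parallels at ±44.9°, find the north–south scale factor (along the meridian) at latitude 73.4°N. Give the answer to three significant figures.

A cylindrical equal-area projection with standard parallel φ₀ has meridian scale h = cos φ / cos φ₀ and parallel scale k = cos φ₀ / cos φ (so areas are preserved, h·k = 1).
h = cos 73.4° / cos 44.9° = 0.2857/0.7083 = 0.4033.

0.403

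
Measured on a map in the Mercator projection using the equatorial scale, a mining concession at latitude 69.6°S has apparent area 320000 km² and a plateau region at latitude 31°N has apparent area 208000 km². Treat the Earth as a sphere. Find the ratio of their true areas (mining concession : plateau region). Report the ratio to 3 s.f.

Mercator's areal exaggeration is sec²φ; hence true area = (apparent area) · cos²φ.
True area of mining concession: 320000 × cos²(69.6°) = 320000 × 0.1215 = 38880 km².
True area of plateau region: 208000 × cos²(31°) = 208000 × 0.7347 = 152800 km².
Ratio = 38880 / 152800 ≈ 0.254.

0.254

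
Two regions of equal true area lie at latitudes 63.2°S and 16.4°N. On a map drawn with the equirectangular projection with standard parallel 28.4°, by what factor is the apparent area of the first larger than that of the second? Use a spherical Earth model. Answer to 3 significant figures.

2.13

The equidistant cylindrical projection with φ₀ = 28.4° has h = 1 (meridians true) and k = cos φ₀ / cos φ along parallels.
Areal scale at 63.2°: h·k = 1.000 × 1.951 = 1.951.
Areal scale at 16.4°: h·k = 1.000 × 0.9170 = 0.9170.
Ratio = 1.951/0.9170 ≈ 2.13.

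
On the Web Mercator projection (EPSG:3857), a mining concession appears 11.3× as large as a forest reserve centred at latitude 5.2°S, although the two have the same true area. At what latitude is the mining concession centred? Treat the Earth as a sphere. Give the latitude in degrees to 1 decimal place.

Mercator areal scale is sec²φ, so apparent-area ratio = sec²φ₁ / sec²φ₂ = cos²φ₂ / cos²φ₁.
cos²φ₂ / cos²φ₁ = 11.3  ⇒  cos φ₁ = cos 5.2° / √11.3 = 0.9959/3.362 = 0.2963.
φ₁ = arccos(0.2963) ≈ 72.8°.

72.8°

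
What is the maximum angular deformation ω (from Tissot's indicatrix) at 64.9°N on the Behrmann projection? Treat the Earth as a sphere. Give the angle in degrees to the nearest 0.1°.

75.6°

Behrmann is a cylindrical equal-area projection with standard parallels at ±30°. For cylindrical equal-area with standard parallel φ₀, h = cos φ / cos φ₀ and k = cos φ₀ / cos φ, so h·k = 1.
At 64.9°: h = 0.4898, k = 2.042; principal scales a = 2.042, b = 0.4898.
sin(ω/2) = (a − b)/(a + b) = 1.552/2.531 = 0.6130, so ω = 2 arcsin(0.6130) ≈ 75.6°.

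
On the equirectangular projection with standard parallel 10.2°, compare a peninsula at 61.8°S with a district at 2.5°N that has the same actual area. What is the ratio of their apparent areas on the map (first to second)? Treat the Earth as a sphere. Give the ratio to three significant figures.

2.11

With standard parallel φ₀ = 10.2°, the equirectangular projection gives x = Rλ cos φ₀, y = Rφ, so h = 1 and k = cos 10.2° / cos φ.
Areal scale at 61.8°: h·k = 1.000 × 2.083 = 2.083.
Areal scale at 2.5°: h·k = 1.000 × 0.9851 = 0.9851.
Ratio = 2.083/0.9851 ≈ 2.11.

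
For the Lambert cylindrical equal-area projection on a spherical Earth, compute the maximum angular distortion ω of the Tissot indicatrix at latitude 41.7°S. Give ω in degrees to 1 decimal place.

The Lambert cylindrical equal-area projection is the cylindrical equal-area projection with its standard parallel at the equator (φ₀ = 0). For cylindrical equal-area with standard parallel φ₀, h = cos φ / cos φ₀ and k = cos φ₀ / cos φ, so h·k = 1.
At 41.7°: h = 0.7466, k = 1.339; principal scales a = 1.339, b = 0.7466.
sin(ω/2) = (a − b)/(a + b) = 0.5927/2.086 = 0.2841, so ω = 2 arcsin(0.2841) ≈ 33.0°.

33.0°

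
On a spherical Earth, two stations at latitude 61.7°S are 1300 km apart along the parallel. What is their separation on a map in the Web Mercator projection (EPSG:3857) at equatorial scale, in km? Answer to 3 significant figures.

The Mercator projection is conformal; its linear scale factor is the same in every direction and equals sec φ = 1/cos φ.
Along the parallel, k = sec 61.7° = 1/0.4741 = 2.109.
Map distance = 1300 × 2.109 ≈ 2740 km.

2740 km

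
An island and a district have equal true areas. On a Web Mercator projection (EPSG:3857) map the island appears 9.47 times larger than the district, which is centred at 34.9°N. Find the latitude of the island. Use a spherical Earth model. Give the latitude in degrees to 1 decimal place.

For equal true areas on Mercator, apparent areas scale as sec²φ, so the ratio is cos²φ₂ / cos²φ₁.
cos²φ₂ / cos²φ₁ = 9.47  ⇒  cos φ₁ = cos 34.9° / √9.47 = 0.8202/3.077 = 0.2665.
φ₁ = arccos(0.2665) ≈ 74.5°.

74.5°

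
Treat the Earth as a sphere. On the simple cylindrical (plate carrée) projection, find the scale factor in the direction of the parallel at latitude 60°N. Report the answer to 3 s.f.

Plate carrée maps x = Rλ, y = Rφ. The meridian scale is h = 1 and the parallel scale is k = 1/cos φ = sec φ.
k = 1/cos 60° = 1/0.5000 = 2.000.

2.00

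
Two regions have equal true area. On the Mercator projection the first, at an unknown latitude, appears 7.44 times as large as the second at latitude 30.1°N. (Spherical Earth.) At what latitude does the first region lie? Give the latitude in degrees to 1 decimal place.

71.5°

Mercator areal scale is sec²φ, so apparent-area ratio = sec²φ₁ / sec²φ₂ = cos²φ₂ / cos²φ₁.
cos²φ₂ / cos²φ₁ = 7.44  ⇒  cos φ₁ = cos 30.1° / √7.44 = 0.8652/2.728 = 0.3172.
φ₁ = arccos(0.3172) ≈ 71.5°.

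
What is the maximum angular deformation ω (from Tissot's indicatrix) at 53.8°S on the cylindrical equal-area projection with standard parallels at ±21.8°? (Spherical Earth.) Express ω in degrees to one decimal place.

50.2°

A cylindrical equal-area projection with standard parallel φ₀ has meridian scale h = cos φ / cos φ₀ and parallel scale k = cos φ₀ / cos φ (so areas are preserved, h·k = 1).
At 53.8°: h = 0.6361, k = 1.572; principal scales a = 1.572, b = 0.6361.
sin(ω/2) = (a − b)/(a + b) = 0.9360/2.208 = 0.4239, so ω = 2 arcsin(0.4239) ≈ 50.2°.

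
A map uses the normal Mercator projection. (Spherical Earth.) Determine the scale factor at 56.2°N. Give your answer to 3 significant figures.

1.80

Mercator is conformal, so the point scale is isotropic: h = k = sec φ = 1/cos φ.
k = 1/cos 56.2° = 1/0.5563 = 1.798.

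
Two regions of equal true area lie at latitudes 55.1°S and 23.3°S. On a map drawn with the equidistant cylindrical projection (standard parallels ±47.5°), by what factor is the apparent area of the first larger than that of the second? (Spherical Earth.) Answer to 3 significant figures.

The equidistant cylindrical projection with φ₀ = 47.5° has h = 1 (meridians true) and k = cos φ₀ / cos φ along parallels.
Areal scale at 55.1°: h·k = 1.000 × 1.181 = 1.181.
Areal scale at 23.3°: h·k = 1.000 × 0.7356 = 0.7356.
Ratio = 1.181/0.7356 ≈ 1.61.

1.61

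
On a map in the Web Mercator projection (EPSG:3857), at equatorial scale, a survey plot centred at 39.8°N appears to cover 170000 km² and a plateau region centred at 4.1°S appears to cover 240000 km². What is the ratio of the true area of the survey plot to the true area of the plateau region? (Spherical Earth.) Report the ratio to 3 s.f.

Since Mercator area scale is 1/cos²φ, the true area equals the apparent area multiplied by cos²φ.
True area of survey plot: 170000 × cos²(39.8°) = 170000 × 0.5903 = 100300 km².
True area of plateau region: 240000 × cos²(4.1°) = 240000 × 0.9949 = 238800 km².
Ratio = 100300 / 238800 ≈ 0.420.

0.420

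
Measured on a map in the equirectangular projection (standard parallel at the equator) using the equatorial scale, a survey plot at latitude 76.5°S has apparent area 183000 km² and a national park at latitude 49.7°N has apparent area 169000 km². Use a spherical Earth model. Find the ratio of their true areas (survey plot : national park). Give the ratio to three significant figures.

Plate carrée has h = 1 and k = sec φ, giving areal scale sec φ; true area = (apparent area) · cos φ.
True area of survey plot: 183000 × cos(76.5°) = 183000 × 0.2334 = 42720 km².
True area of national park: 169000 × cos(49.7°) = 169000 × 0.6468 = 109300 km².
Ratio = 42720 / 109300 ≈ 0.391.

0.391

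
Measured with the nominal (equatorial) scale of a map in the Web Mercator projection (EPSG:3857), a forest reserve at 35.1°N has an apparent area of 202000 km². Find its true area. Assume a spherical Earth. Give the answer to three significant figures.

135000 km²

The Mercator projection is conformal; its linear scale factor is the same in every direction and equals sec φ = 1/cos φ.
Areal scale = k² = sec²φ = 1/cos²(35.1°) = 1/0.8181² = 1.494.
True area = apparent / (areal scale) = 202000 / 1.494 ≈ 135000 km².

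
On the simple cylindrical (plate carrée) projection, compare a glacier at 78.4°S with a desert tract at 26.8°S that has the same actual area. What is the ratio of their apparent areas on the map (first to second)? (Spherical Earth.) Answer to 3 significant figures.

4.44

In the plate carrée (x = Rλ, y = Rφ), meridians are true-scale (h = 1) and parallels are stretched by k = sec φ.
Areal scale at 78.4°: h·k = 1.000 × 4.973 = 4.973.
Areal scale at 26.8°: h·k = 1.000 × 1.120 = 1.120.
Ratio = 4.973/1.120 ≈ 4.44.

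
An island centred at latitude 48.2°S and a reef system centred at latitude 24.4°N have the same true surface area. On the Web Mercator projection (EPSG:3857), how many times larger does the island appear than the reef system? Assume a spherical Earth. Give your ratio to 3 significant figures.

Mercator areal scale is sec²φ.
At 48.2°: sec²(48.2°) = 1/0.6665² = 2.251.
At 24.4°: sec²(24.4°) = 1/0.9107² = 1.206.
Ratio = 2.251/1.206 = cos²(24.4°)/cos²(48.2°) ≈ 1.87.

1.87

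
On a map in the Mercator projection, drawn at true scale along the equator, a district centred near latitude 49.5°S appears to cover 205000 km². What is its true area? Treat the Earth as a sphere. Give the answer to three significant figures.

86500 km²

For Mercator, h = k = sec φ (a conformal cylindrical projection has a single point scale, 1/cos φ).
Areal scale = k² = sec²φ = 1/cos²(49.5°) = 1/0.6494² = 2.371.
True area = apparent / (areal scale) = 205000 / 2.371 ≈ 86500 km².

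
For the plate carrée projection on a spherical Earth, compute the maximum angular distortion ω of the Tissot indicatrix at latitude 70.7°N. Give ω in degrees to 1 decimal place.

60.4°

Plate carrée maps x = Rλ, y = Rφ. The meridian scale is h = 1 and the parallel scale is k = 1/cos φ = sec φ.
At 70.7°: h = 1.000, k = 3.026; principal scales a = 3.026, b = 1.000.
sin(ω/2) = (a − b)/(a + b) = 2.026/4.026 = 0.5032, so ω = 2 arcsin(0.5032) ≈ 60.4°.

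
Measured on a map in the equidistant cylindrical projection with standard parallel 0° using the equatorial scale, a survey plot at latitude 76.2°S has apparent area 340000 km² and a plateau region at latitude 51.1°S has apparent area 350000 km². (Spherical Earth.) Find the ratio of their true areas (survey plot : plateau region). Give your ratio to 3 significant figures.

0.369

On the plate carrée, areal scale = h·k = 1 × sec φ, so true area = apparent × cos φ.
True area of survey plot: 340000 × cos(76.2°) = 340000 × 0.2385 = 81100 km².
True area of plateau region: 350000 × cos(51.1°) = 350000 × 0.6280 = 219800 km².
Ratio = 81100 / 219800 ≈ 0.369.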